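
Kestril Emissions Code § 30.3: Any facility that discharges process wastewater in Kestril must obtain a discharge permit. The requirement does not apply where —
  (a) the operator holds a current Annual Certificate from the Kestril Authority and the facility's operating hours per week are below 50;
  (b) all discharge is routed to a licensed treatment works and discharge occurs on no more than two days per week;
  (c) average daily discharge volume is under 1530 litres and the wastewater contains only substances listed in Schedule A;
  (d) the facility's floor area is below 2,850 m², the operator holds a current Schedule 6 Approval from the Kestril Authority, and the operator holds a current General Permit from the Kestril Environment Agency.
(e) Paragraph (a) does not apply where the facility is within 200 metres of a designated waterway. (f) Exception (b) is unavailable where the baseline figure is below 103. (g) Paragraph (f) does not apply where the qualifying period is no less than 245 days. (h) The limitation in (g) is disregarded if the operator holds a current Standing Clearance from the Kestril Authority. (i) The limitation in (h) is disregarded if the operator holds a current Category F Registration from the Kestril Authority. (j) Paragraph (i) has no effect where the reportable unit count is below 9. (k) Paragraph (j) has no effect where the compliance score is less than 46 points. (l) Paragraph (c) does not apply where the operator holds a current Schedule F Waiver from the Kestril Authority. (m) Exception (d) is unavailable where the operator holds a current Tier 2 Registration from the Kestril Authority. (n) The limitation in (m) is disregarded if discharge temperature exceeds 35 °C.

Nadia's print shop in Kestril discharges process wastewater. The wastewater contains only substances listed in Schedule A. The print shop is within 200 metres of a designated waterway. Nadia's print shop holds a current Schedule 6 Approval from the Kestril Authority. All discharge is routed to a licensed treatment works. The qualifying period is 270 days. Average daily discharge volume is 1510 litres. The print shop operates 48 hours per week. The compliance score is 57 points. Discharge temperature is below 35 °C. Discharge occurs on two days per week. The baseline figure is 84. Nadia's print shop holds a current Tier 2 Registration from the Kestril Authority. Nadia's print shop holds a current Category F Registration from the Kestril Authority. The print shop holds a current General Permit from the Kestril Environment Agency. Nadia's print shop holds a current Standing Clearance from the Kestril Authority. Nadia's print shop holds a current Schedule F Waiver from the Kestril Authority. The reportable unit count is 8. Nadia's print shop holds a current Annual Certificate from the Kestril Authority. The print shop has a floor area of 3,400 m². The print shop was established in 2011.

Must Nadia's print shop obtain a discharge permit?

Exception (a) is satisfied on its face — a current Annual Certificate is held; the facility's operating hours per week are 48, below the 50 limit. But applying paragraph (e): (e) operates — the print shop is within 200 m of a designated waterway. So (a) is unavailable.
Exception (b): discharge is routed to a licensed treatment works; discharge occurs on no more than two days per week — every condition holds. But applying paragraphs (f)–(k): (f) operates against (b): the baseline figure is 84, below the 103 limit. (g) would limit (f) — the qualifying period is 270 days, meeting the 245 days threshold — but (h) sets (g) aside: (h) operates against (g): a current Standing Clearance is held. (i) would limit (h) — a current Category F Registration is held — but (j) sets (i) aside: (j) operates against (i): the reportable unit count is 8, below the 9 limit. (k) is not triggered (the compliance score is 57 points, not less than 46 points), so (j) stands. Exception (b) does not apply.
Exception (c)'s conditions are all satisfied: average daily discharge volume is 1510 litres, under the 1530 litres limit; the wastewater is Schedule-A-only. But applying paragraph (l): (l) operates against (c): a current Schedule F Waiver is held. Exception (c) does not apply.
Exception (d) does not apply: the facility's floor area is 3,400 m², not below 2,850 m².
No exception is made out. Nadia's print shop falls within the general rule.

Yes — Nadia's print shop must obtain a discharge permit.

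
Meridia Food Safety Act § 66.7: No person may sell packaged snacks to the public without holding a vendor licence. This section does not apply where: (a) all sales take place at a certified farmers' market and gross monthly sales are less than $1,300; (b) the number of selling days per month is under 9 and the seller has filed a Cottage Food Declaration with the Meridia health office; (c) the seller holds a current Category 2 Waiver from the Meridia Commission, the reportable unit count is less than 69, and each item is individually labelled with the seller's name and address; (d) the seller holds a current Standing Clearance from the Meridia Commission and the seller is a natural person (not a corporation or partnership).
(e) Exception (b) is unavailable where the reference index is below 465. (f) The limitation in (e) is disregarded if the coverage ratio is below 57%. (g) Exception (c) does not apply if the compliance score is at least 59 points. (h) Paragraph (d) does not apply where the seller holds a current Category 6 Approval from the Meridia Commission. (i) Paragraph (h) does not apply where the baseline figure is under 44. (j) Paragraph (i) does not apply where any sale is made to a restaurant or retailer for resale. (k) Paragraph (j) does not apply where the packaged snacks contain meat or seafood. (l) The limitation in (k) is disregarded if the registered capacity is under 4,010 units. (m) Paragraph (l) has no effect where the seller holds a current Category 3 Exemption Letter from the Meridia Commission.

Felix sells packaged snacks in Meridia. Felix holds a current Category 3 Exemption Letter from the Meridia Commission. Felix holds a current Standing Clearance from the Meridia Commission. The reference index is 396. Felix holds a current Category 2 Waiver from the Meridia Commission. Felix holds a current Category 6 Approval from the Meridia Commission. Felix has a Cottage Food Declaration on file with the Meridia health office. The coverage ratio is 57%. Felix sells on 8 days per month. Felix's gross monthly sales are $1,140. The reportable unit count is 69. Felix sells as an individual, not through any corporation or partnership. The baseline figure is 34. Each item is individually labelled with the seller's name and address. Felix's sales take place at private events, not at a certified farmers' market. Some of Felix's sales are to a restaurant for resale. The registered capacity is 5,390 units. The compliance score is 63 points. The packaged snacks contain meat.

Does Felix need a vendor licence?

Exception (a) requires that all sales take place at a certified farmers' market; but sales are at private events, not a certified farmers' market, so (a) is unavailable.
Exception (b): the number of selling days per month is 8, under the 9 limit; a Cottage Food Declaration is on file — every condition holds. But: (e) applies — the reference index is 396, below the 465 limit. (f), which would lift (e), is not triggered — the coverage ratio is 57%, not below 57%. Exception (b) does not apply.
Exception (c) does not apply: the reportable unit count is 69, not less than 69.
Exception (d): a current Standing Clearance is held; the seller is a natural person — every condition holds. As to paragraphs (h)–(m): (h) is engaged (a current Category 6 Approval is held), but is set aside by (i): (i) is engaged — the baseline figure is 34, under the 44 limit. (j) would limit (i) — some sales are to a restaurant for resale — but (k) sets (j) aside: (k) operates against (j): the packaged snacks contain meat. (l) does not operate here (the registered capacity is 5,390 units, not under 4,010 units), so (k) stands. Exception (d) stands.

No — exception (d) applies; Felix is not required to hold a vendor licence.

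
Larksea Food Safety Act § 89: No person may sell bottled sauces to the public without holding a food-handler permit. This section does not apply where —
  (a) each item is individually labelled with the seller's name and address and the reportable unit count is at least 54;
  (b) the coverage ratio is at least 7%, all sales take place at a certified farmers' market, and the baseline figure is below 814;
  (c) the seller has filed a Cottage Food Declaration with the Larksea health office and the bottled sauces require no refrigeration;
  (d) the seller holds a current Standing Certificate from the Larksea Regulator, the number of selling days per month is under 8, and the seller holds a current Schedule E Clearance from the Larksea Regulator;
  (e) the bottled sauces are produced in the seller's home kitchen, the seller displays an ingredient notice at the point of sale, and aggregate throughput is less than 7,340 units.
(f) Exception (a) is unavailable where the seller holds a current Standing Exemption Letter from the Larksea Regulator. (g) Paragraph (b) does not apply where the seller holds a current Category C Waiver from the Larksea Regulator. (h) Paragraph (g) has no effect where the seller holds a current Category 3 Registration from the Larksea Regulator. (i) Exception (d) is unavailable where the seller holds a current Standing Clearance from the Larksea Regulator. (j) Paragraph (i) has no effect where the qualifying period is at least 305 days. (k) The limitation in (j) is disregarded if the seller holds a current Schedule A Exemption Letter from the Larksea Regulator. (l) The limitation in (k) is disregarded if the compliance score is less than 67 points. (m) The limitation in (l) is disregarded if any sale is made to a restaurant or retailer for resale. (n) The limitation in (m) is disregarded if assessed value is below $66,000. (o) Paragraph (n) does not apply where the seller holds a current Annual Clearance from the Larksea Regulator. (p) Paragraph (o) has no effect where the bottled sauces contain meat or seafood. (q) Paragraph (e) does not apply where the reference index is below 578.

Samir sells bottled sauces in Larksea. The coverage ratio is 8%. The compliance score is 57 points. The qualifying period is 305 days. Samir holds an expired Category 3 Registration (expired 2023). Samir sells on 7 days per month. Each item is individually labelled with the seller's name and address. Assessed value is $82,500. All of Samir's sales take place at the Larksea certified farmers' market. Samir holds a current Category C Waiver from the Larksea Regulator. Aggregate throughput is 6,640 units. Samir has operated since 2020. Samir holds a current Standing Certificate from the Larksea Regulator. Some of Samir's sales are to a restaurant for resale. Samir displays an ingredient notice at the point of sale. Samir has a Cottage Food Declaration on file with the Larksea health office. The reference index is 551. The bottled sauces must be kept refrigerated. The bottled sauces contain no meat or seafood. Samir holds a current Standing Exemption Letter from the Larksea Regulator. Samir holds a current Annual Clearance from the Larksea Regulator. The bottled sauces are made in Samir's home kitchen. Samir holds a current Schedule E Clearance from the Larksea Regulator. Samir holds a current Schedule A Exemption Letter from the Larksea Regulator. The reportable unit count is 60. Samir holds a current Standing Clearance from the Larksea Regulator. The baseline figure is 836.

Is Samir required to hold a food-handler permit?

Yes — Samir must hold a food-handler permit.

Exception (a): items are individually labelled; the reportable unit count is 60, meeting the 54 threshold — every condition holds. But applying paragraph (f): (f) is triggered — a current Standing Exemption Letter is held. (a) is therefore removed.
Exception (b) fails — the baseline figure is 836, not below 814.
Exception (c) requires that the bottled sauces require no refrigeration; but the bottled sauces require refrigeration, so (c) is unavailable.
Exception (d): a current Standing Certificate is held; the number of selling days per month is 7, under the 8 limit; a current Schedule E Clearance is held — every condition holds. But applying paragraphs (i)–(p): (i) operates against (d): a current Standing Clearance is held. (j) would limit (i) — the qualifying period is 305 days, meeting the 305 days threshold — but (k) sets (j) aside: (k) operates against (j): a current Schedule A Exemption Letter is held. (l) would limit (k) — the compliance score is 57 points, less than the 67 points limit — but (m) sets (l) aside: (m) is engaged — some sales are to a restaurant for resale. (n) is not triggered (assessed value is $82,500, not below $66,000), so (m) stands. (d) is therefore removed.
Exception (e)'s conditions are all satisfied: the bottled sauces are home-kitchen produced; an ingredient notice is displayed; aggregate throughput is 6,640 units, less than the 7,340 units limit. Turning to paragraph (q): (q) operates — the reference index is 551, below the 578 limit. (e) is therefore removed.
Every exception is unavailable, so the rule governs.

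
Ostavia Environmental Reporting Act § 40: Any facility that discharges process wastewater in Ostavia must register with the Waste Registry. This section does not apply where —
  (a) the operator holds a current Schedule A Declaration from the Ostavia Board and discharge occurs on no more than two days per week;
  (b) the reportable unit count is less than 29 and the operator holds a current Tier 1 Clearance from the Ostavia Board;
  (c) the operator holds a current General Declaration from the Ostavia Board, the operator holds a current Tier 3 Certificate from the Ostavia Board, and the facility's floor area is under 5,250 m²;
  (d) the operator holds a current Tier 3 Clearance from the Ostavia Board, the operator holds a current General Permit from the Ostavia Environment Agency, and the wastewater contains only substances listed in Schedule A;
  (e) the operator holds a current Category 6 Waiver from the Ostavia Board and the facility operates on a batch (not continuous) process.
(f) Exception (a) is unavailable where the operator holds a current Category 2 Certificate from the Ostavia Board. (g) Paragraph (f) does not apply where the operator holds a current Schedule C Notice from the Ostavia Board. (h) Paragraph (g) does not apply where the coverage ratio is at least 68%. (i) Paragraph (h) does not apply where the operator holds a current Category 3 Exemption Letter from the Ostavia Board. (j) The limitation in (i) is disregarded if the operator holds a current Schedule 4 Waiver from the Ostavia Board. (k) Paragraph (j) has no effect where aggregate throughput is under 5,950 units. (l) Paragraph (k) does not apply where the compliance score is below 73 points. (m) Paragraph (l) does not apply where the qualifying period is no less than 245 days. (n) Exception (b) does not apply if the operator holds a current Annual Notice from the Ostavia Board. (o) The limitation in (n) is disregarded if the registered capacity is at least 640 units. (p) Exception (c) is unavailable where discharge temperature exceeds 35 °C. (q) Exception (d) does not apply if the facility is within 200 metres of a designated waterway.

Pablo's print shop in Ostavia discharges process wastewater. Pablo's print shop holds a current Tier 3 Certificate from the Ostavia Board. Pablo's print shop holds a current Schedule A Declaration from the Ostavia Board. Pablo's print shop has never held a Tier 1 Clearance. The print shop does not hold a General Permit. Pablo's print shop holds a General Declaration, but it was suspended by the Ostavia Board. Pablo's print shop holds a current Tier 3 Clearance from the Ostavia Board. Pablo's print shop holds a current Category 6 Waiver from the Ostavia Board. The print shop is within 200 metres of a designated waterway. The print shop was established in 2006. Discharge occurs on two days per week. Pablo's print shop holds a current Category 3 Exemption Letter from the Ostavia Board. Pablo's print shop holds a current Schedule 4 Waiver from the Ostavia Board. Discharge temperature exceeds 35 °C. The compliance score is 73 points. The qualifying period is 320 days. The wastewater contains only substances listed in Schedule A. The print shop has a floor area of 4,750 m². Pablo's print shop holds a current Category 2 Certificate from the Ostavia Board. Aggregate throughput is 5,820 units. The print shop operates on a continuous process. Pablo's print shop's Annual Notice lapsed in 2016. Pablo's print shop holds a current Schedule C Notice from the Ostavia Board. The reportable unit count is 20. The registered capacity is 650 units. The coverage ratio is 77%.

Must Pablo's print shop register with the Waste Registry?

No — exception (a) applies; Pablo's print shop is not required to register with the Waste Registry.

Exception (a): a current Schedule A Declaration is held; discharge occurs on no more than two days per week — every condition holds. Under paragraphs (f)–(m): (f) would limit (a) — a current Category 2 Certificate is held — but (g) sets (f) aside: (g) operates against (f): a current Schedule C Notice is held. (h) would limit (g) — the coverage ratio is 77%, meeting the 68% threshold — but (i) sets (h) aside: (i) operates against (h): a current Category 3 Exemption Letter is held. (j) would limit (i) — a current Schedule 4 Waiver is held — but (k) sets (j) aside: (k) operates — aggregate throughput is 5,820 units, under the 5,950 units limit. (l), which would lift (k), is inapplicable — the compliance score is 73 points, not below 73 points. So (a) applies.
Exception (b) requires that the operator holds a current Tier 1 Clearance from the Ostavia Board; but no current Tier 1 Clearance is held, so (b) is unavailable.
Exception (c) fails — no current General Declaration is held.
Exception (d) fails — no General Permit is held.
Exception (e) requires that the facility operates on a batch (not continuous) process; but the facility operates on a continuous process, so (e) is unavailable.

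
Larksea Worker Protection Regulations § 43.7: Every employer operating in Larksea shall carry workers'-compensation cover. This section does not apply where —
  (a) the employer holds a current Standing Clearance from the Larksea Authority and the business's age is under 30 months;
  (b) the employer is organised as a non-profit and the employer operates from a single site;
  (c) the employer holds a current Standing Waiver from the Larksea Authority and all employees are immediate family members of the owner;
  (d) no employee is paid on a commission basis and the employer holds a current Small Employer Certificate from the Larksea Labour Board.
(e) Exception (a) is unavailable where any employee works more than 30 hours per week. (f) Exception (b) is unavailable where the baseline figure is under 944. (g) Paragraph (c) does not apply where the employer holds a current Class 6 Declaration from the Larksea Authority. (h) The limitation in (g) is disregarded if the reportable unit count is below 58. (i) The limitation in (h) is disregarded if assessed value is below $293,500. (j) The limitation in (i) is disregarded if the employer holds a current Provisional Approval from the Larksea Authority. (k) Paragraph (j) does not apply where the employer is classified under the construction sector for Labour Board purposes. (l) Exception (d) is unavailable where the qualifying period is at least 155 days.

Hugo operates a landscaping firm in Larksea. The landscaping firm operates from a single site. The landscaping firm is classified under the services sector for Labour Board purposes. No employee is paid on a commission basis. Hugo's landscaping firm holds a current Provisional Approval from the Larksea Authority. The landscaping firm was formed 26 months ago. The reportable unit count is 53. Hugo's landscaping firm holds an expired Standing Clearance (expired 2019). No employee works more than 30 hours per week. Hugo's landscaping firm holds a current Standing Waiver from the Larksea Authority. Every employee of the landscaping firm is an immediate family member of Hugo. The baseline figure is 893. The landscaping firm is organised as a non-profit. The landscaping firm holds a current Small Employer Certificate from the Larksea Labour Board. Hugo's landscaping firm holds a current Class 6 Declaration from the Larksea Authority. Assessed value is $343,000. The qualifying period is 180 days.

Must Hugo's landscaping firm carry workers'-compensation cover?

No — exception (c) applies; Hugo's landscaping firm is not required to carry workers'-compensation cover.

Exception (a) fails — there is no Standing Clearance in force.
Exception (b) is satisfied on its face — the employer is a non-profit; the employer operates from a single site. But applying paragraph (f): (f) is engaged — the baseline figure is 893, under the 944 limit. (b) is therefore removed.
Exception (c)'s conditions are all satisfied: a current Standing Waiver is held; every employee is an immediate family member. As to paragraphs (g)–(k): (g) would limit (c) — a current Class 6 Declaration is held — but (h) sets (g) aside: (h) operates against (g): the reportable unit count is 53, below the 58 limit. (i) is not triggered (assessed value is $343,000, not below $293,500), so (h) stands. So (c) applies.
Exception (d): no employee is paid on commission; a current Small Employer Certificate is held — every condition holds. But applying paragraph (l): (l) operates — the qualifying period is 180 days, meeting the 155 days threshold. So (d) is unavailable.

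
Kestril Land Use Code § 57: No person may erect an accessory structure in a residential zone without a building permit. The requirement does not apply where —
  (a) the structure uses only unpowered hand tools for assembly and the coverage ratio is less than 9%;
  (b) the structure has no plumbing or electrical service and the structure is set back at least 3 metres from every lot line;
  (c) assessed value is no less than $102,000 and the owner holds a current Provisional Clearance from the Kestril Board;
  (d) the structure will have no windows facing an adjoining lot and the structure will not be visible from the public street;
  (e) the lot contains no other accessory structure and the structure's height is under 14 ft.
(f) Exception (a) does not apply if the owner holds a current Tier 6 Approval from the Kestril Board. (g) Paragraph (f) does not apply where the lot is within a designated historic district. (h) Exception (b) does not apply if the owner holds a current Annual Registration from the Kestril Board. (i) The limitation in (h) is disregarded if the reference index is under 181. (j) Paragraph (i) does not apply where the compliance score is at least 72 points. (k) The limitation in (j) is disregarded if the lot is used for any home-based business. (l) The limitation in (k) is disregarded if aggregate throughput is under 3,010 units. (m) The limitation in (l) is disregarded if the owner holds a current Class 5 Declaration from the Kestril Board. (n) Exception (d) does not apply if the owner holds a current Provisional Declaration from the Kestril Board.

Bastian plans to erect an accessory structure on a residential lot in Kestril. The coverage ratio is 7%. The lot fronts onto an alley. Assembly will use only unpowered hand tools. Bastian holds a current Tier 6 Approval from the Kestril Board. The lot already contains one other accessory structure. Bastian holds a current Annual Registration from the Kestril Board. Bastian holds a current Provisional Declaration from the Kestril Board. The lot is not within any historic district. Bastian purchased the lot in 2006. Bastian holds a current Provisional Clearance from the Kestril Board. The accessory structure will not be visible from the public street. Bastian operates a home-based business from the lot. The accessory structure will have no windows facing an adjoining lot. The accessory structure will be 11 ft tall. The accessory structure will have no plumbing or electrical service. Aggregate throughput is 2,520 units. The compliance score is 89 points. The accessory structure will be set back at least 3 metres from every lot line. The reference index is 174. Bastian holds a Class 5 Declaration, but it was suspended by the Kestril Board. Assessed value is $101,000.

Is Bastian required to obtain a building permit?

Exception (a) is satisfied on its face — assembly uses only hand tools; the coverage ratio is 7%, less than the 9% limit. Turning to paragraphs (f)–(g): (f) operates — a current Tier 6 Approval is held. (g) is not triggered (the lot is not in a historic district), so (f) stands. Exception (a) does not apply.
Exception (b)'s conditions are all satisfied: there is no plumbing or electrical service; the setback is at least 3 m on every side. But applying paragraphs (h)–(m): (h) applies — a current Annual Registration is held. (i) would limit (h) — the reference index is 174, under the 181 limit — but (j) sets (i) aside: (j) operates against (i): the compliance score is 89 points, meeting the 72 points threshold. (k) would limit (j) — a home-based business operates on the lot — but (l) sets (k) aside: (l) operates against (k): aggregate throughput is 2,520 units, under the 3,010 units limit. (m), which would lift (l), does not operate here — the Class 5 Declaration is not current. Exception (b) does not apply.
Exception (c) does not apply: assessed value is $101,000, short of $102,000.
All of (d)'s requirements are met (no windows face an adjoining lot; the structure will not be visible from the street). Turning to paragraph (n): (n) is engaged — a current Provisional Declaration is held. (d) is therefore removed.
Exception (e) fails — the lot already has another accessory structure.
No exception is made out. Bastian falls within the general rule.

Yes — Bastian must obtain a building permit.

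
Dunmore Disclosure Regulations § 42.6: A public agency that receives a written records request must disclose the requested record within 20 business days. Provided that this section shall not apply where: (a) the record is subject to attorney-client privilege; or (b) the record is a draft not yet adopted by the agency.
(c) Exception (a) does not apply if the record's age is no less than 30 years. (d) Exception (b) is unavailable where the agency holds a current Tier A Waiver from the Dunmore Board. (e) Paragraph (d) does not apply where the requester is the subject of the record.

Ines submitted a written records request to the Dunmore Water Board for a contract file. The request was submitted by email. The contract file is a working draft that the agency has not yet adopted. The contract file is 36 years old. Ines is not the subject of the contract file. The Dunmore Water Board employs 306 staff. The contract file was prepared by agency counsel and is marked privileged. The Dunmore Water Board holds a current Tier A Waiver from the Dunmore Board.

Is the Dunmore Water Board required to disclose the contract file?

Exception (a)'s conditions are all satisfied: the contract file is privileged. Turning to paragraph (c): (c) operates against (a): the record's age is 36 years, meeting the 30 years threshold. So (a) is unavailable.
All of (b)'s requirements are met (the contract file is an unadopted draft). But: (d) applies — a current Tier A Waiver is held. (e) is inapplicable (Ines is not the subject of the contract file), so (d) stands. Exception (b) does not apply.
None of the exceptions is available; § 42.6 applies in full.

Yes — the Dunmore Water Board must disclose the contract file.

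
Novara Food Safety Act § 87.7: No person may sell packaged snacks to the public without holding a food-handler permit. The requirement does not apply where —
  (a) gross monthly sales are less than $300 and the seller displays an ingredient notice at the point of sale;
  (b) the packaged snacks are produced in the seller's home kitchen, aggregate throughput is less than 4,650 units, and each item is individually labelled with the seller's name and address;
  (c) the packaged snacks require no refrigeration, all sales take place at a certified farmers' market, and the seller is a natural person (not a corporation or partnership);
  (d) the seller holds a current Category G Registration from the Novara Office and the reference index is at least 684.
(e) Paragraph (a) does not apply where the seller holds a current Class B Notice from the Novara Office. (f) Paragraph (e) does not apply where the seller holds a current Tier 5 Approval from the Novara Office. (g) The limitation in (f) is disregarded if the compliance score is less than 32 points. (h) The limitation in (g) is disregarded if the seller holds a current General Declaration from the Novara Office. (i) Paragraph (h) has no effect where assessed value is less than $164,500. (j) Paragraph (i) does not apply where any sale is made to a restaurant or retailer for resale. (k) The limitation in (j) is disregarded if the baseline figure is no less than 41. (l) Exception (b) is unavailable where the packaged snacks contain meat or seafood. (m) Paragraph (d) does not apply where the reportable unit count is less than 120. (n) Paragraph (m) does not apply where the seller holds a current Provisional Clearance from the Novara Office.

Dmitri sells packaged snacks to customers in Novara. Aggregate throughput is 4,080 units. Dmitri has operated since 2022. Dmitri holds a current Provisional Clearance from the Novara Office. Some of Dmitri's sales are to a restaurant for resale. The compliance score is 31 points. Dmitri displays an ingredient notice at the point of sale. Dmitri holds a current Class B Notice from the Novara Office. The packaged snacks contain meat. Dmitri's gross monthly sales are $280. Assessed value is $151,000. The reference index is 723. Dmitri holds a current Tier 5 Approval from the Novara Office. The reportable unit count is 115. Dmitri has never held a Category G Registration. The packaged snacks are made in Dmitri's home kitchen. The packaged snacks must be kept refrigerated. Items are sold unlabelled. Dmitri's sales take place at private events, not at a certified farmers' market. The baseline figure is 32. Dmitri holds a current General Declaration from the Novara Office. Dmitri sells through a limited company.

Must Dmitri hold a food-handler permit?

Exception (a)'s conditions are all satisfied: gross monthly sales are $280, less than the $300 limit; an ingredient notice is displayed. As to paragraphs (e)–(k): (e) is triggered (a current Class B Notice is held), but is overridden by (f): (f) is triggered — a current Tier 5 Approval is held. (g) operates (the compliance score is 31 points, less than the 32 points limit), but is overridden by (h): (h) operates — a current General Declaration is held. (i) would limit (h) — assessed value is $151,000, less than the $164,500 limit — but (j) sets (i) aside: (j) operates against (i): some sales are to a restaurant for resale. (k) is not engaged (the baseline figure is 32, short of 41), so (j) stands. Exception (a) stands.
Exception (b) does not apply: items are sold unlabelled.
Exception (c) does not apply: the packaged snacks require refrigeration.
Exception (d) does not apply: no current Category G Registration is held.

No — exception (a) applies; Dmitri is not required to hold a food-handler permit.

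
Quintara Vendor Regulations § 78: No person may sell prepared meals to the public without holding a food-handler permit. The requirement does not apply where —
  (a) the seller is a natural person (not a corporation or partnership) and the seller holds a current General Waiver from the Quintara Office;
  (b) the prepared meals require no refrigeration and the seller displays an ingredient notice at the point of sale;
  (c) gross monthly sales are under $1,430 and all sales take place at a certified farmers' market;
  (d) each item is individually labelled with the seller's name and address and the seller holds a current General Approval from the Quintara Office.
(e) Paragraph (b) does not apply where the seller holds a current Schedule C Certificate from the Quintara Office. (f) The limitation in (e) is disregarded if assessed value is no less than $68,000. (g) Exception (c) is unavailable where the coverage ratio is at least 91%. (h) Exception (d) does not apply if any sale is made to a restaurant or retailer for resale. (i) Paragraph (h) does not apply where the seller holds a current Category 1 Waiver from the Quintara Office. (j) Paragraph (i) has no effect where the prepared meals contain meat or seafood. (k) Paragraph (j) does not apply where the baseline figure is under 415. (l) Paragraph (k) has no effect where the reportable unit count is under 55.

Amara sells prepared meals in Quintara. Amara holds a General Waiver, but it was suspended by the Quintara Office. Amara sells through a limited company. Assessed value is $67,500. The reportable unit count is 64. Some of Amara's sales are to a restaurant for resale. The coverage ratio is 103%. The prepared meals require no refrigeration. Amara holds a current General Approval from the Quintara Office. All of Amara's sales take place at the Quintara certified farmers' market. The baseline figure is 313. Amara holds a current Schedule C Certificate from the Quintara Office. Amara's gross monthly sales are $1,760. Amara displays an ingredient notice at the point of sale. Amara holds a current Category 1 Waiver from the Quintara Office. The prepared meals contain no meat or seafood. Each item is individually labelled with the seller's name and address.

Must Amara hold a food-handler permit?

No — exception (d) applies; Amara is not required to hold a food-handler permit.

Exception (a) fails — the seller operates through a limited company.
Exception (b)'s conditions are all satisfied: the prepared meals are shelf-stable; an ingredient notice is displayed. However, paragraphs (e)–(f) must be considered: (e) is triggered — a current Schedule C Certificate is held. (f), which would lift (e), does not operate here — assessed value is $67,500, short of $68,000. (b) is therefore removed.
Exception (c) fails — gross monthly sales are $1,760, not under $1,430.
All of (d)'s requirements are met (items are individually labelled; a current General Approval is held). Considering the limiting provisions: (h) is engaged (some sales are to a restaurant for resale), but yields to (i): (i) operates against (h): a current Category 1 Waiver is held. (j), which would lift (i), is not triggered — the prepared meals contain no meat or seafood. Exception (d) stands.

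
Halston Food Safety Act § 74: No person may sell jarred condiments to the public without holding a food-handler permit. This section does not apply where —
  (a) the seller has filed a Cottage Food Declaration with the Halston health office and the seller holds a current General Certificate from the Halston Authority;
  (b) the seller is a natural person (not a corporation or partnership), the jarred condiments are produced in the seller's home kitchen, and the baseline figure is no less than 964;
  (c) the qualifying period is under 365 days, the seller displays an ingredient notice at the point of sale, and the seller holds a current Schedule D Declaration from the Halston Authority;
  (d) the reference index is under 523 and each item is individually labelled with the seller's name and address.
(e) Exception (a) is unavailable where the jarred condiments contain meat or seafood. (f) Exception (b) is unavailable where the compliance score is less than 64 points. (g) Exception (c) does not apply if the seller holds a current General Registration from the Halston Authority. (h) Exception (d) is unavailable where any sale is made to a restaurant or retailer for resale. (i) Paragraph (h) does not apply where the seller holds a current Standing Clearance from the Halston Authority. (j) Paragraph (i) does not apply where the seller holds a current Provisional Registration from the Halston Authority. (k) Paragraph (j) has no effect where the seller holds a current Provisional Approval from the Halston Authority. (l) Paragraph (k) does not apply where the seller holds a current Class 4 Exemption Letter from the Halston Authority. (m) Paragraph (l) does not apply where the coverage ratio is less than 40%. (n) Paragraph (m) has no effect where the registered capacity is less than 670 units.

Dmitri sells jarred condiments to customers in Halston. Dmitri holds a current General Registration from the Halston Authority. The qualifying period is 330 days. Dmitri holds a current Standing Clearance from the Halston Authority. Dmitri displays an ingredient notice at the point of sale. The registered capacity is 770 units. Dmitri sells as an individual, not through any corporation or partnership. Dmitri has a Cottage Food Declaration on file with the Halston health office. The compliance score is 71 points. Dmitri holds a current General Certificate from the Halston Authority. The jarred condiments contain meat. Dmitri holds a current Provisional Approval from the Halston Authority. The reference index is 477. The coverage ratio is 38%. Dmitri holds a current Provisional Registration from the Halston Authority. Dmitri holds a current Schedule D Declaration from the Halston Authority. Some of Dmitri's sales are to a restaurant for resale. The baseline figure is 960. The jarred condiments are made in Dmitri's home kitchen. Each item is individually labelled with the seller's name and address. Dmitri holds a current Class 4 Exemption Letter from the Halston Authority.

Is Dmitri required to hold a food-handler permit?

Exception (a) is satisfied on its face — a Cottage Food Declaration is on file; a current General Certificate is held. But applying paragraph (e): (e) operates — the jarred condiments contain meat. Exception (a) does not apply.
Exception (b) requires that the baseline figure is no less than 964; but the baseline figure is 960, short of 964, so (b) is unavailable.
Exception (c): the qualifying period is 330 days, under the 365 days limit; an ingredient notice is displayed; a current Schedule D Declaration is held — every condition holds. But: (g) operates against (c): a current General Registration is held. So (c) is unavailable.
All of (d)'s requirements are met (the reference index is 477, under the 523 limit; items are individually labelled). As to paragraphs (h)–(n): (h) would limit (d) — some sales are to a restaurant for resale — but (i) sets (h) aside: (i) operates against (h): a current Standing Clearance is held. (j) operates (a current Provisional Registration is held), but is set aside by (k): (k) is engaged — a current Provisional Approval is held. (l) would limit (k) — a current Class 4 Exemption Letter is held — but (m) sets (l) aside: (m) operates against (l): the coverage ratio is 38%, less than the 40% limit. (n), which would lift (m), does not operate here — the registered capacity is 770 units, not less than 670 units. So (d) applies.

No — exception (d) applies; Dmitri is not required to hold a food-handler permit.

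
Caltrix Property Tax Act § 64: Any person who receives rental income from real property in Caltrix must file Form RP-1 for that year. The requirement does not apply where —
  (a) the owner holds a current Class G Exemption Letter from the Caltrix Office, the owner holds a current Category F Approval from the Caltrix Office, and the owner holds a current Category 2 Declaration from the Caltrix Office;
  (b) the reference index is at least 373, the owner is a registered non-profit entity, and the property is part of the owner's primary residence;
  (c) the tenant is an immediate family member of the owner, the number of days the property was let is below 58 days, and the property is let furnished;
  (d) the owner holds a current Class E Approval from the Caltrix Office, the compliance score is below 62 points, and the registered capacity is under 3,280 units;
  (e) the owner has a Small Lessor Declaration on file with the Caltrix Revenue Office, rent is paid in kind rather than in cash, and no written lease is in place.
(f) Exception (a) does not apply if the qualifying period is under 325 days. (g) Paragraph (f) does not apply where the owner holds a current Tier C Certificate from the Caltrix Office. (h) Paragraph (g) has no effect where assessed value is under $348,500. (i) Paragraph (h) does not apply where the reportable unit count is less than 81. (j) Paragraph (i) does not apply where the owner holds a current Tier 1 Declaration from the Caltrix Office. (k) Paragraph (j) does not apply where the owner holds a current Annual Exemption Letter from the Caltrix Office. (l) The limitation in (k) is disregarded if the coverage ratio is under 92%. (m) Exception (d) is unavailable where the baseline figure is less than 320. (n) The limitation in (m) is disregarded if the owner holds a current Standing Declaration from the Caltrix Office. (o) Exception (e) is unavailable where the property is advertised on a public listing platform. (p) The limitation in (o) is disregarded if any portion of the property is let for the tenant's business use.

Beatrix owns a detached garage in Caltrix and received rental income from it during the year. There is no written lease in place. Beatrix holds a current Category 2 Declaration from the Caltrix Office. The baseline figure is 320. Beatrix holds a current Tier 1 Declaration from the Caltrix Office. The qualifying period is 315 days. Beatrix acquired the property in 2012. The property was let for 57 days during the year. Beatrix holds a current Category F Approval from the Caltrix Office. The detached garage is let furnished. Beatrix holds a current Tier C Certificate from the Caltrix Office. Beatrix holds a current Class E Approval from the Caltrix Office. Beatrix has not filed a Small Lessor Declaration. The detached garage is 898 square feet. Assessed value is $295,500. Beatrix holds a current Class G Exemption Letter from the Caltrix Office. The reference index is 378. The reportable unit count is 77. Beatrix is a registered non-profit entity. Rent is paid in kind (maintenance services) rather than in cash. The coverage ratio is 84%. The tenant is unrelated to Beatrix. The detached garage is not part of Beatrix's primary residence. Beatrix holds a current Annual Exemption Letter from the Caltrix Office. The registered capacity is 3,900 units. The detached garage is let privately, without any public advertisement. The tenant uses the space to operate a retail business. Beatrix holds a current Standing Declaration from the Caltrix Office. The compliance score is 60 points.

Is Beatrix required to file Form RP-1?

Exception (a) is satisfied on its face — a current Class G Exemption Letter is held; a current Category F Approval is held; a current Category 2 Declaration is held. But: (f) applies — the qualifying period is 315 days, under the 325 days limit. (g) is engaged (a current Tier C Certificate is held), but is itself disapplied by (h): (h) is triggered — assessed value is $295,500, under the $348,500 limit. (i) operates (the reportable unit count is 77, less than the 81 limit), but is overridden by (j): (j) operates against (i): a current Tier 1 Declaration is held. (k) is engaged (a current Annual Exemption Letter is held), but is set aside by (l): (l) is engaged — the coverage ratio is 84%, under the 92% limit. Exception (a) does not apply.
Exception (b) does not apply: the detached garage is not part of the primary residence.
Exception (c) does not apply: the tenant is unrelated to the owner.
Exception (d) fails — the registered capacity is 3,900 units, not under 3,280 units.
Exception (e) requires that the owner has a Small Lessor Declaration on file with the Caltrix Revenue Office; but no Small Lessor Declaration is on file, so (e) is unavailable.
Every exception is unavailable, so the rule governs.

Yes — Beatrix must file Form RP-1.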